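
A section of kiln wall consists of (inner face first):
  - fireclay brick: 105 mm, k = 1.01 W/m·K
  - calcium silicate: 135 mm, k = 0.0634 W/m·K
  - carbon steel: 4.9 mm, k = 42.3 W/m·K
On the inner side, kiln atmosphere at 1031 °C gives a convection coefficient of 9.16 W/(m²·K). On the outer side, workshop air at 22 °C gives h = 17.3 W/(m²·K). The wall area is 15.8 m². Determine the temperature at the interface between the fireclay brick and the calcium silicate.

Model the wall as resistances in series:
R_inner film = 1/(h_i·A) = 1/(9.16×15.8) = 0.00691 K/W
R_fireclay brick = L/(kA) = 0.105/(1.01×15.8) = 0.00658 K/W
R_calcium silicate = L/(kA) = 0.135/(0.0634×15.8) = 0.1348 K/W
R_carbon steel = L/(kA) = 0.0049/(42.3×15.8) = 7.332×10^-6 K/W
R_outer film = 1/(h_o·A) = 1/(17.3×15.8) = 0.003658 K/W
R_total = 0.1519 K/W;  Q = ΔT/R_total = 1009/0.1519 = 6642 W
T_interface = T_inner − Q·ΣR(inner→interface) = 1031 − 6640×0.01349

T ≈ 941 °C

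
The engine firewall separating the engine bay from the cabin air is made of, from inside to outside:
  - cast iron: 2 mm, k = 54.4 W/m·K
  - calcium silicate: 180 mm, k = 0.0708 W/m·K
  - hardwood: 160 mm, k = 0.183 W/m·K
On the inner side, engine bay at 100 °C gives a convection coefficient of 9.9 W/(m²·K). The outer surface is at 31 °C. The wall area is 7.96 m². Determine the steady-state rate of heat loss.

Using the resistance-network approach (series):
R_inner film = 1/(h_i·A) = 1/(9.9×7.96) = 0.01269 K/W
R_cast iron = L/(kA) = 0.002/(54.4×7.96) = 4.619×10^-6 K/W
R_calcium silicate = L/(kA) = 0.18/(0.0708×7.96) = 0.3194 K/W
R_hardwood = L/(kA) = 0.16/(0.183×7.96) = 0.1098 K/W
R_total = 0.4419 K/W
Q = ΔT / R_total = 69 / 0.4419

Q ≈ 156 W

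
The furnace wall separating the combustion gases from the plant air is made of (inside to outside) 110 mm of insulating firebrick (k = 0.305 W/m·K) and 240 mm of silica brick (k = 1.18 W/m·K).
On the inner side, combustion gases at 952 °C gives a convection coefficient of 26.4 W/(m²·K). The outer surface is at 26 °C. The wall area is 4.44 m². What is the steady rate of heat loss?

Q ≈ 6830 W

Treating each layer as a thermal resistance in series:
R_inner film = 1/(h_i·A) = 1/(26.4×4.44) = 0.008531 K/W
R_insulating firebrick = L/(kA) = 0.11/(0.305×4.44) = 0.08123 K/W
R_silica brick = L/(kA) = 0.24/(1.18×4.44) = 0.04581 K/W
R_total = 0.1356 K/W
Q = ΔT / R_total = 926 / 0.1356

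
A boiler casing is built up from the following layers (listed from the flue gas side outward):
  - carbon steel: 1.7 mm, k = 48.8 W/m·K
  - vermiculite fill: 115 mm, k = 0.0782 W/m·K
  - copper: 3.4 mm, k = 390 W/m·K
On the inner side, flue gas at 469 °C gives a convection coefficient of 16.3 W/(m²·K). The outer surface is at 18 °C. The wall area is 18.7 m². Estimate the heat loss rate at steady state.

Series thermal resistances:
R_inner film = 1/(h_i·A) = 1/(16.3×18.7) = 0.003281 K/W
R_carbon steel = L/(kA) = 0.0017/(48.8×18.7) = 1.863×10^-6 K/W
R_vermiculite fill = L/(kA) = 0.115/(0.0782×18.7) = 0.07864 K/W
R_copper = L/(kA) = 0.0034/(390×18.7) = 4.662×10^-7 K/W
R_total = 0.08192 K/W
Q = ΔT / R_total = 451 / 0.08192

Q ≈ 5510 W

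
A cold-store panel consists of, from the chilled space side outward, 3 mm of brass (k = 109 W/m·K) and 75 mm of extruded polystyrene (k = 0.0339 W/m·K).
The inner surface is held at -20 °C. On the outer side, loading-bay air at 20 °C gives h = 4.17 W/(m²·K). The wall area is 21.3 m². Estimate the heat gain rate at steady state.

Q ≈ 347 W

Model the wall as resistances in series:
R_brass = L/(kA) = 0.003/(109×21.3) = 1.292×10^-6 K/W
R_extruded polystyrene = L/(kA) = 0.075/(0.0339×21.3) = 0.1039 K/W
R_outer film = 1/(h_o·A) = 1/(4.17×21.3) = 0.01126 K/W
R_total = 0.1151 K/W
Q = ΔT / R_total = 40 / 0.1151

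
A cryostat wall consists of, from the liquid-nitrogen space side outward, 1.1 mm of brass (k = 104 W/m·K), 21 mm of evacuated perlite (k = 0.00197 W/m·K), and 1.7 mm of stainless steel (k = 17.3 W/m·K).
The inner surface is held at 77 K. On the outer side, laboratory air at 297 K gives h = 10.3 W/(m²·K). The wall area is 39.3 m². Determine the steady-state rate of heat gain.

Q ≈ 804 W

Using the resistance-network approach (series):
R_brass = L/(kA) = 0.0011/(104×39.3) = 2.691×10^-7 K/W
R_evacuated perlite = L/(kA) = 0.021/(0.00197×39.3) = 0.2712 K/W
R_stainless steel = L/(kA) = 0.0017/(17.3×39.3) = 2.5×10^-6 K/W
R_outer film = 1/(h_o·A) = 1/(10.3×39.3) = 0.00247 K/W
R_total = 0.2737 K/W
Q = ΔT / R_total = 220 / 0.2737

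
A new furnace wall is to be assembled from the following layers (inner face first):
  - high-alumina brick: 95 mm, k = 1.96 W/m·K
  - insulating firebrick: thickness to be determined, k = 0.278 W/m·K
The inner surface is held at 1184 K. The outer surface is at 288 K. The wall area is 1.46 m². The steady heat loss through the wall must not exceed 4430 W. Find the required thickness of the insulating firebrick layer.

Series thermal resistances:
R_high-alumina brick = L/(kA) = 0.095/(1.96×1.46) = 0.0332 K/W
Sum of the known resistances R_other = 0.0332 K/W
Required total resistance R_tot = ΔT/Q_allow = 896/4430 = 0.2023 K/W
R_insulating firebrick = R_tot − R_other = 0.1691 K/W
L = R·k·A = 0.1691×0.278×1.46

L ≈ 68.6 mm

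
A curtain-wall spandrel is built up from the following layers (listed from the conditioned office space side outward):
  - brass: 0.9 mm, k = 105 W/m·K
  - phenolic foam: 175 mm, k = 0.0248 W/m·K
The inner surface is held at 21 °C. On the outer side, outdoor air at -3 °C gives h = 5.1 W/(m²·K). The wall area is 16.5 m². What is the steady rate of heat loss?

Q ≈ 54.6 W

Thermal resistances in series:
R_brass = L/(kA) = 0.0009/(105×16.5) = 5.195×10^-7 K/W
R_phenolic foam = L/(kA) = 0.175/(0.0248×16.5) = 0.4277 K/W
R_outer film = 1/(h_o·A) = 1/(5.1×16.5) = 0.01188 K/W
R_total = 0.4395 K/W
Q = ΔT / R_total = 24 / 0.4395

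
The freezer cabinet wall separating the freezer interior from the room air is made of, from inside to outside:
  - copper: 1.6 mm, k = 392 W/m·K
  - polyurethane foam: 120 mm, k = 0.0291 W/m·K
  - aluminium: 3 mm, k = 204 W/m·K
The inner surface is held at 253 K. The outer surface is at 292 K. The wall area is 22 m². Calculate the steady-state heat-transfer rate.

Model the wall as resistances in series:
R_copper = L/(kA) = 0.0016/(392×22) = 1.855×10^-7 K/W
R_polyurethane foam = L/(kA) = 0.12/(0.0291×22) = 0.1874 K/W
R_aluminium = L/(kA) = 0.003/(204×22) = 6.684×10^-7 K/W
R_total = 0.1874 K/W
Q = ΔT / R_total = 39 / 0.1874

Q ≈ 208 W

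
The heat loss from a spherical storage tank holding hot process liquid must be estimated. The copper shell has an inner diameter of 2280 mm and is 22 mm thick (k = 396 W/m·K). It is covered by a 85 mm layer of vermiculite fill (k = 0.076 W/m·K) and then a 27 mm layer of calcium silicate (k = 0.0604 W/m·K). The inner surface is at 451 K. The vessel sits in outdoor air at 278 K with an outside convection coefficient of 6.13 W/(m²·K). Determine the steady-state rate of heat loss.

Each spherical layer contributes R = (1/r_i − 1/r_o)/(4πk):
R_copper shell = (1/1.14 − 1/1.162)/(4π×396) = 3.337×10^-6 K/W
R_vermiculite fill = (1/1.162 − 1/1.247)/(4π×0.076) = 0.06142 K/W
R_calcium silicate = (1/1.247 − 1/1.274)/(4π×0.0604) = 0.02239 K/W
R_outer film = 1/(h·4πr_o²) = 1/(6.13×4π×1.274²) = 0.007998 K/W
R_total = 0.09181 K/W
Q = ΔT/R_total = 173/0.09181

Q ≈ 1880 W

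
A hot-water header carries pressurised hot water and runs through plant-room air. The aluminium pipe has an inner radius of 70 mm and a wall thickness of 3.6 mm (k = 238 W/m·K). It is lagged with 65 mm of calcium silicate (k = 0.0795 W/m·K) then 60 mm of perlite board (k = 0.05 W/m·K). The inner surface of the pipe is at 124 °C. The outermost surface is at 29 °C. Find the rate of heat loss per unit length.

q′ ≈ 39.4 W/m

Cylindrical conduction, so R = ln(r₂/r₁)/(2πkL) per layer, in series:
R_aluminium pipe wall = ln(73.6/70)/(2π×238×1) = 3.354×10^-5 K/W
R_calcium silicate = ln(138.6/73.6)/(2π×0.0795×1) = 1.267 K/W
R_perlite board = ln(198.6/138.6)/(2π×0.05×1) = 1.145 K/W
R_total = 2.412 K/W
Q = ΔT/R_total = 95/2.412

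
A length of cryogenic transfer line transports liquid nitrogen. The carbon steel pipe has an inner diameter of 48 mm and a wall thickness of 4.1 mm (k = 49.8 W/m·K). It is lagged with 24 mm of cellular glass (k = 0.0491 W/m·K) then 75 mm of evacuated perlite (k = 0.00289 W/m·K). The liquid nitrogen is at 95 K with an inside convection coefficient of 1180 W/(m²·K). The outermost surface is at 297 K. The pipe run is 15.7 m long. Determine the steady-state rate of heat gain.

Q ≈ 62 W

Radial resistances (cylindrical: R_cond = ln(r_o/r_i)/(2πkL), R_conv = 1/(h·2πrL)):
R_inner film = 1/(h_i·2πr₁L) = 1/(1180×2π×0.024×15.7) = 3.58×10^-4 K/W
R_carbon steel pipe wall = ln(28.1/24)/(2π×49.8×15.7) = 3.21×10^-5 K/W
R_cellular glass = ln(52.1/28.1)/(2π×0.0491×15.7) = 0.1275 K/W
R_evacuated perlite = ln(127.1/52.1)/(2π×0.00289×15.7) = 3.128 K/W
R_total = 3.256 K/W
Q = ΔT/R_total = 202/3.256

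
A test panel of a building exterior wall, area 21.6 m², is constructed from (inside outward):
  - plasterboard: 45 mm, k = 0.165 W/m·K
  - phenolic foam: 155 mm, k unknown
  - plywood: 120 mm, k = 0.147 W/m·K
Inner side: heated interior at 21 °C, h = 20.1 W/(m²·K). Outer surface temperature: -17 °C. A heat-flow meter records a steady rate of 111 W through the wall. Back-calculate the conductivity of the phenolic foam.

Treating each layer as a thermal resistance in series:
R_inner film = 1/(h_i·A) = 1/(20.1×21.6) = 0.002303 K/W
R_plasterboard = L/(kA) = 0.045/(0.165×21.6) = 0.01263 K/W
R_plywood = L/(kA) = 0.12/(0.147×21.6) = 0.03779 K/W
Sum of known resistances R_other = 0.05272 K/W
Total R = ΔT/Q = 38/111 = 0.3423 K/W
R_phenolic foam = R_total − R_other = 0.2896 K/W
k = L/(R·A) = 0.155/(0.2896×21.6)

k ≈ 0.0248 W/(m·K)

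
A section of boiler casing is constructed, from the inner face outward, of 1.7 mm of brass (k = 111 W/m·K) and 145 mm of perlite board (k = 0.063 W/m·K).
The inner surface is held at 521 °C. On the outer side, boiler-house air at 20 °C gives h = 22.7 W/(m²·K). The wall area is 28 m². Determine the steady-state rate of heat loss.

Treating each layer as a thermal resistance in series:
R_brass = L/(kA) = 0.0017/(111×28) = 5.47×10^-7 K/W
R_perlite board = L/(kA) = 0.145/(0.063×28) = 0.0822 K/W
R_outer film = 1/(h_o·A) = 1/(22.7×28) = 0.001573 K/W
R_total = 0.08377 K/W
Q = ΔT / R_total = 501 / 0.08377

Q ≈ 5980 W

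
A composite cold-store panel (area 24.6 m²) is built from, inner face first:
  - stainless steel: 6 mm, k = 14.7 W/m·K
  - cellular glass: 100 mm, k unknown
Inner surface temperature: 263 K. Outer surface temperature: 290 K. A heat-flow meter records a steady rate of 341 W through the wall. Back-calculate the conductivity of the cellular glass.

Using the resistance-network approach (series):
R_stainless steel = L/(kA) = 0.006/(14.7×24.6) = 1.659×10^-5 K/W
Sum of known resistances R_other = 1.659×10^-5 K/W
Total R = ΔT/Q = 27/341 = 0.07918 K/W
R_cellular glass = R_total − R_other = 0.07916 K/W
k = L/(R·A) = 0.1/(0.07916×24.6)

k ≈ 0.0514 W/(m·K)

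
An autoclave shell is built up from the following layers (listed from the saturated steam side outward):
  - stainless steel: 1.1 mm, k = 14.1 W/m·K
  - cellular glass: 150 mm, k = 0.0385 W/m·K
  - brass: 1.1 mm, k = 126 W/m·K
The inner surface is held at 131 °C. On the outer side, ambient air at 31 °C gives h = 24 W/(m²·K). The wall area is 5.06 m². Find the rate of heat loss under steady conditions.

Q ≈ 128 W

Thermal resistances in series:
R_stainless steel = L/(kA) = 0.0011/(14.1×5.06) = 1.542×10^-5 K/W
R_cellular glass = L/(kA) = 0.15/(0.0385×5.06) = 0.77 K/W
R_brass = L/(kA) = 0.0011/(126×5.06) = 1.725×10^-6 K/W
R_outer film = 1/(h_o·A) = 1/(24×5.06) = 0.008235 K/W
R_total = 0.7782 K/W
Q = ΔT / R_total = 100 / 0.7782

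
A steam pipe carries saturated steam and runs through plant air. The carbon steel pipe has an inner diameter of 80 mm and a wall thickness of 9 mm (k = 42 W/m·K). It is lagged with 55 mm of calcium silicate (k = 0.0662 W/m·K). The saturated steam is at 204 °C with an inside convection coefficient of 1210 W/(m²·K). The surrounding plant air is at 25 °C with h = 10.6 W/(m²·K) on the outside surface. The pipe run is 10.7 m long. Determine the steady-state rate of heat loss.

For a radial system each layer contributes R = ln(r_out/r_in)/(2πkL); films add R = 1/(hA).
R_inner film = 1/(h_i·2πr₁L) = 1/(1210×2π×0.04×10.7) = 3.073×10^-4 K/W
R_carbon steel pipe wall = ln(49/40)/(2π×42×10.7) = 7.187×10^-5 K/W
R_calcium silicate = ln(104/49)/(2π×0.0662×10.7) = 0.1691 K/W
R_outer film = 1/(h_o·2πr_oL) = 1/(10.6×2π×0.104×10.7) = 0.01349 K/W
R_total = 0.183 K/W
Q = ΔT/R_total = 179/0.183

Q ≈ 978 W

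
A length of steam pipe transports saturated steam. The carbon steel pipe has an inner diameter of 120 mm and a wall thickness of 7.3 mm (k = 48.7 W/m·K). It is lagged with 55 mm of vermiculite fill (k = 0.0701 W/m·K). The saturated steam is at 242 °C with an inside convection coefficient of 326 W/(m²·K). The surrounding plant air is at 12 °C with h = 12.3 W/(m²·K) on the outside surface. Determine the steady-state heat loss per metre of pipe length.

Treating each annulus and film as a series resistance:
R_inner film = 1/(h_i·2πr₁L) = 1/(326×2π×0.06×1) = 0.008137 K/W
R_carbon steel pipe wall = ln(67.3/60)/(2π×48.7×1) = 3.752×10^-4 K/W
R_vermiculite fill = ln(122.3/67.3)/(2π×0.0701×1) = 1.356 K/W
R_outer film = 1/(h_o·2πr_oL) = 1/(12.3×2π×0.1223×1) = 0.1058 K/W
R_total = 1.47 K/W
Q = ΔT/R_total = 230/1.47

q′ ≈ 156 W/m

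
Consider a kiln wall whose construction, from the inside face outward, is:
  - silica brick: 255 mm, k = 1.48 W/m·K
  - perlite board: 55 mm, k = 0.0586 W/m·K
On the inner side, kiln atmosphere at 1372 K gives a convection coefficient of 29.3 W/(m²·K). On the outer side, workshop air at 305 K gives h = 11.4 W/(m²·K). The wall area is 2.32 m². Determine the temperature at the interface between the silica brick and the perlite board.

Series thermal resistances:
R_inner film = 1/(h_i·A) = 1/(29.3×2.32) = 0.01471 K/W
R_silica brick = L/(kA) = 0.255/(1.48×2.32) = 0.07427 K/W
R_perlite board = L/(kA) = 0.055/(0.0586×2.32) = 0.4046 K/W
R_outer film = 1/(h_o·A) = 1/(11.4×2.32) = 0.03781 K/W
R_total = 0.5313 K/W;  Q = ΔT/R_total = 1067/0.5313 = 2008 W
T_interface = T_inner − Q·ΣR(inner→interface) = 1372 − 2010×0.08898

T ≈ 1190 K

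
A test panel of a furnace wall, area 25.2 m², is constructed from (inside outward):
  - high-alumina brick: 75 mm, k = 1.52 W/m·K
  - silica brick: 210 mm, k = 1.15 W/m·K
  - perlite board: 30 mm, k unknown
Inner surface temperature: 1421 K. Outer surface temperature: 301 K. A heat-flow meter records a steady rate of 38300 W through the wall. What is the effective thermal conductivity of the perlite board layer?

k ≈ 0.0594 W/(m·K)

Thermal resistances in series:
R_high-alumina brick = L/(kA) = 0.075/(1.52×25.2) = 0.001958 K/W
R_silica brick = L/(kA) = 0.21/(1.15×25.2) = 0.007246 K/W
Sum of known resistances R_other = 0.009204 K/W
Total R = ΔT/Q = 1120/38300 = 0.02924 K/W
R_perlite board = R_total − R_other = 0.02004 K/W
k = L/(R·A) = 0.03/(0.02004×25.2)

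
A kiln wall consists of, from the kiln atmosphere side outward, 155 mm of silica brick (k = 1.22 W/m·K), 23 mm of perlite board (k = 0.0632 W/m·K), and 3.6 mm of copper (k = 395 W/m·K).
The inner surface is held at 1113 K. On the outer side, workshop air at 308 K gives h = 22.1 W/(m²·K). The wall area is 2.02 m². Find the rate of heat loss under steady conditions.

Using the resistance-network approach (series):
R_silica brick = L/(kA) = 0.155/(1.22×2.02) = 0.0629 K/W
R_perlite board = L/(kA) = 0.023/(0.0632×2.02) = 0.1802 K/W
R_copper = L/(kA) = 0.0036/(395×2.02) = 4.512×10^-6 K/W
R_outer film = 1/(h_o·A) = 1/(22.1×2.02) = 0.0224 K/W
R_total = 0.2655 K/W
Q = ΔT / R_total = 805 / 0.2655

Q ≈ 3030 W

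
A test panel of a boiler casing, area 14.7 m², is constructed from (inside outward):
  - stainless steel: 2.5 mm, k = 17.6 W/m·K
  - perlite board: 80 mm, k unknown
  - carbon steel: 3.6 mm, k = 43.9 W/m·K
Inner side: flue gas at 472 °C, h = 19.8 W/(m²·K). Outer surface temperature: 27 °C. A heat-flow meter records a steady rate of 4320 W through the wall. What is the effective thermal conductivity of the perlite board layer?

Series thermal resistances:
R_inner film = 1/(h_i·A) = 1/(19.8×14.7) = 0.003436 K/W
R_stainless steel = L/(kA) = 0.0025/(17.6×14.7) = 9.663×10^-6 K/W
R_carbon steel = L/(kA) = 0.0036/(43.9×14.7) = 5.579×10^-6 K/W
Sum of known resistances R_other = 0.003451 K/W
Total R = ΔT/Q = 445/4320 = 0.103 K/W
R_perlite board = R_total − R_other = 0.09956 K/W
k = L/(R·A) = 0.08/(0.09956×14.7)

k ≈ 0.0547 W/(m·K)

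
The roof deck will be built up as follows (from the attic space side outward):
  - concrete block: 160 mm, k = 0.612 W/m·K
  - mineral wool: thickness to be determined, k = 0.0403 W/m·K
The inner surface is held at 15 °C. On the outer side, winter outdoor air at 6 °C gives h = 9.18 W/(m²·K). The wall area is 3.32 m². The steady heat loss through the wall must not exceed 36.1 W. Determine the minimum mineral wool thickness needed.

L ≈ 18.4 mm

Model the wall as resistances in series:
R_concrete block = L/(kA) = 0.16/(0.612×3.32) = 0.07875 K/W
R_outer film = 1/(h_o·A) = 1/(9.18×3.32) = 0.03281 K/W
Sum of the known resistances R_other = 0.1116 K/W
Required total resistance R_tot = ΔT/Q_allow = 9/36.1 = 0.2493 K/W
R_mineral wool = R_tot − R_other = 0.1378 K/W
L = R·k·A = 0.1378×0.0403×3.32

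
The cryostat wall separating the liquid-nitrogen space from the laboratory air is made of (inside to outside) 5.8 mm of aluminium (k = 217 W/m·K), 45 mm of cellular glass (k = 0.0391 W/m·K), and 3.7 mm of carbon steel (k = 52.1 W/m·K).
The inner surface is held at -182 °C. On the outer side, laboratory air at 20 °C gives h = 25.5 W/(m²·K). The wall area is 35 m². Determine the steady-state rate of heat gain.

Q ≈ 5940 W

Series thermal resistances:
R_aluminium = L/(kA) = 0.0058/(217×35) = 7.637×10^-7 K/W
R_cellular glass = L/(kA) = 0.045/(0.0391×35) = 0.03288 K/W
R_carbon steel = L/(kA) = 0.0037/(52.1×35) = 2.029×10^-6 K/W
R_outer film = 1/(h_o·A) = 1/(25.5×35) = 0.00112 K/W
R_total = 0.03401 K/W
Q = ΔT / R_total = 202 / 0.03401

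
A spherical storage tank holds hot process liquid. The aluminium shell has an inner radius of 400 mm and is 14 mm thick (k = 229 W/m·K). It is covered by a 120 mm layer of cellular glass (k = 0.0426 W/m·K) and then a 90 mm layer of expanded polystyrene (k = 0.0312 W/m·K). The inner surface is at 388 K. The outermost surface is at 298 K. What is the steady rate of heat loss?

Q ≈ 52.9 W

For a spherical shell R = (1/r₁ − 1/r₂)/(4πk); film R = 1/(h·4πr²). In series:
R_aluminium shell = (1/0.4 − 1/0.414)/(4π×229) = 2.938×10^-5 K/W
R_cellular glass = (1/0.414 − 1/0.534)/(4π×0.0426) = 1.014 K/W
R_expanded polystyrene = (1/0.534 − 1/0.624)/(4π×0.0312) = 0.6889 K/W
R_total = 1.703 K/W
Q = ΔT/R_total = 90/1.703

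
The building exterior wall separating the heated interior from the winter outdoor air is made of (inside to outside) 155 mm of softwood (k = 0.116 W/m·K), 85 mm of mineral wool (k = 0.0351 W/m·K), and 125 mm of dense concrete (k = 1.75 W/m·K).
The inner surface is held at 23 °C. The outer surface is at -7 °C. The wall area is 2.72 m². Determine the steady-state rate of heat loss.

Q ≈ 21.3 W

Thermal resistances in series:
R_softwood = L/(kA) = 0.155/(0.116×2.72) = 0.4913 K/W
R_mineral wool = L/(kA) = 0.085/(0.0351×2.72) = 0.8903 K/W
R_dense concrete = L/(kA) = 0.125/(1.75×2.72) = 0.02626 K/W
R_total = 1.408 K/W
Q = ΔT / R_total = 30 / 1.408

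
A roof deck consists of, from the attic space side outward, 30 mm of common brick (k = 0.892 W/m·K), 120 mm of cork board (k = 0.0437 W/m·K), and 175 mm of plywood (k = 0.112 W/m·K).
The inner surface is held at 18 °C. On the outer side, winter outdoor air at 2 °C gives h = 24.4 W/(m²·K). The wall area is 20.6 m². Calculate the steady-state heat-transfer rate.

Thermal resistances in series:
R_common brick = L/(kA) = 0.03/(0.892×20.6) = 0.001633 K/W
R_cork board = L/(kA) = 0.12/(0.0437×20.6) = 0.1333 K/W
R_plywood = L/(kA) = 0.175/(0.112×20.6) = 0.07585 K/W
R_outer film = 1/(h_o·A) = 1/(24.4×20.6) = 0.001989 K/W
R_total = 0.2128 K/W
Q = ΔT / R_total = 16 / 0.2128

Q ≈ 75.2 W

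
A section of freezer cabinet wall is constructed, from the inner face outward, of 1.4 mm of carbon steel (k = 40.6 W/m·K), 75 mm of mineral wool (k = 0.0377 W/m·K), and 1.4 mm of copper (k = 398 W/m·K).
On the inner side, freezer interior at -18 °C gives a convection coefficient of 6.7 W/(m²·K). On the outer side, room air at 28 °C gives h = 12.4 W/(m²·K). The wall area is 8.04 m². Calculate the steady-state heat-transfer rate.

Q ≈ 167 W

Treating each layer as a thermal resistance in series:
R_inner film = 1/(h_i·A) = 1/(6.7×8.04) = 0.01856 K/W
R_carbon steel = L/(kA) = 0.0014/(40.6×8.04) = 4.289×10^-6 K/W
R_mineral wool = L/(kA) = 0.075/(0.0377×8.04) = 0.2474 K/W
R_copper = L/(kA) = 0.0014/(398×8.04) = 4.375×10^-7 K/W
R_outer film = 1/(h_o·A) = 1/(12.4×8.04) = 0.01003 K/W
R_total = 0.276 K/W
Q = ΔT / R_total = 46 / 0.276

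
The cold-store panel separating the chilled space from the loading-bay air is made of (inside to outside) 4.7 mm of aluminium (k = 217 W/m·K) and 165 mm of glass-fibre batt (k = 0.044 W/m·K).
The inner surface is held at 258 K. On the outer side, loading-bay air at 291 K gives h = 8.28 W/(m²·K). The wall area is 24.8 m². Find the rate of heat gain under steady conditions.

Treating each layer as a thermal resistance in series:
R_aluminium = L/(kA) = 0.0047/(217×24.8) = 8.733×10^-7 K/W
R_glass-fibre batt = L/(kA) = 0.165/(0.044×24.8) = 0.1512 K/W
R_outer film = 1/(h_o·A) = 1/(8.28×24.8) = 0.00487 K/W
R_total = 0.1561 K/W
Q = ΔT / R_total = 33 / 0.1561

Q ≈ 211 W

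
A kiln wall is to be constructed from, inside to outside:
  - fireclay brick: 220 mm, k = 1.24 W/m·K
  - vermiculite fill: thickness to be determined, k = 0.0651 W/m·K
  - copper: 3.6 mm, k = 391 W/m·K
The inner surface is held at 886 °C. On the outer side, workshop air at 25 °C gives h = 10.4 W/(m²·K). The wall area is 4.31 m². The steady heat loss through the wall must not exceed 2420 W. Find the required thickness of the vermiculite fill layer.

L ≈ 82 mm

Series thermal resistances:
R_fireclay brick = L/(kA) = 0.22/(1.24×4.31) = 0.04116 K/W
R_copper = L/(kA) = 0.0036/(391×4.31) = 2.136×10^-6 K/W
R_outer film = 1/(h_o·A) = 1/(10.4×4.31) = 0.02231 K/W
Sum of the known resistances R_other = 0.06348 K/W
Required total resistance R_tot = ΔT/Q_allow = 861/2420 = 0.3558 K/W
R_vermiculite fill = R_tot − R_other = 0.2923 K/W
L = R·k·A = 0.2923×0.0651×4.31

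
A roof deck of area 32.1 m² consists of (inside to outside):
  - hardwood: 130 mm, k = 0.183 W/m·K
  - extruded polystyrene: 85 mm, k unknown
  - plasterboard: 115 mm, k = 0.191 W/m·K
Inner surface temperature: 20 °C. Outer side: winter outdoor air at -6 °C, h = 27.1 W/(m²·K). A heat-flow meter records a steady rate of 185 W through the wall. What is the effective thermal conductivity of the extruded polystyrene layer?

Model the wall as resistances in series:
R_hardwood = L/(kA) = 0.13/(0.183×32.1) = 0.02213 K/W
R_plasterboard = L/(kA) = 0.115/(0.191×32.1) = 0.01876 K/W
R_outer film = 1/(h_o·A) = 1/(27.1×32.1) = 0.00115 K/W
Sum of known resistances R_other = 0.04204 K/W
Total R = ΔT/Q = 26/185 = 0.1405 K/W
R_extruded polystyrene = R_total − R_other = 0.0985 K/W
k = L/(R·A) = 0.085/(0.0985×32.1)

k ≈ 0.0269 W/(m·K)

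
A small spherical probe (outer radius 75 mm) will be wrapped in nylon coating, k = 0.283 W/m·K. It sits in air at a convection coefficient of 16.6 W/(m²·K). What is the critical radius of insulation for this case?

r_cr ≈ 34.1 mm

For a sphere r_cr = 2k/h = 2×0.283/16.6
r_cr = 34.1 mm; since the bare radius (75 mm) is above r_cr, any added insulation will reduce heat loss.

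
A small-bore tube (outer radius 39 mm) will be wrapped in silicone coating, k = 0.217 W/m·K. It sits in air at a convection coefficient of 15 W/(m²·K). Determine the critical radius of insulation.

For a cylinder r_cr = k/h = 0.217/15
r_cr = 14.5 mm; since the bare radius (39 mm) is above r_cr, any added insulation will reduce heat loss.

r_cr ≈ 14.5 mm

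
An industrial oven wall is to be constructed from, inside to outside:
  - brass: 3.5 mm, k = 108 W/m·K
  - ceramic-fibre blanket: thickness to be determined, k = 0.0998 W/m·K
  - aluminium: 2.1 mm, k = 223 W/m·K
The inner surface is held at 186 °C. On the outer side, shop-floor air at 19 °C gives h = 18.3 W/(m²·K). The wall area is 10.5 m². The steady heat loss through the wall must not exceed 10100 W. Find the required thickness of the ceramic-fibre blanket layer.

Using the resistance-network approach (series):
R_brass = L/(kA) = 0.0035/(108×10.5) = 3.086×10^-6 K/W
R_aluminium = L/(kA) = 0.0021/(223×10.5) = 8.969×10^-7 K/W
R_outer film = 1/(h_o·A) = 1/(18.3×10.5) = 0.005204 K/W
Sum of the known resistances R_other = 0.005208 K/W
Required total resistance R_tot = ΔT/Q_allow = 167/10100 = 0.01653 K/W
R_ceramic-fibre blanket = R_tot − R_other = 0.01133 K/W
L = R·k·A = 0.01133×0.0998×10.5

L ≈ 11.9 mm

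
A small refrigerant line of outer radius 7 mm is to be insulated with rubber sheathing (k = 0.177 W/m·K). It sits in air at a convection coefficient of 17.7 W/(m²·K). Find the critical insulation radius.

For a cylinder r_cr = k/h = 0.177/17.7
r_cr = 10 mm; since the bare radius (7 mm) is below r_cr, adding a thin layer of insulation will *increase* heat loss.

r_cr ≈ 10 mm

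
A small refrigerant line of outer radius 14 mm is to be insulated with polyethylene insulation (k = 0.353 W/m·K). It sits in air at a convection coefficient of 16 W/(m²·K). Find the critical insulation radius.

For a cylinder r_cr = k/h = 0.353/16
r_cr = 22.1 mm; since the bare radius (14 mm) is below r_cr, adding a thin layer of insulation will *increase* heat loss.

r_cr ≈ 22.1 mm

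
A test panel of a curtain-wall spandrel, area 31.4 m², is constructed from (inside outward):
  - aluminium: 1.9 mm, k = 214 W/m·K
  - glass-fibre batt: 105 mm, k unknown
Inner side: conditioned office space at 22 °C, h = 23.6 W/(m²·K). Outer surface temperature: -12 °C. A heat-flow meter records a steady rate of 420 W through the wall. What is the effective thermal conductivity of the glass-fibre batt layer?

Thermal resistances in series:
R_inner film = 1/(h_i·A) = 1/(23.6×31.4) = 0.001349 K/W
R_aluminium = L/(kA) = 0.0019/(214×31.4) = 2.828×10^-7 K/W
Sum of known resistances R_other = 0.00135 K/W
Total R = ΔT/Q = 34/420 = 0.08095 K/W
R_glass-fibre batt = R_total − R_other = 0.0796 K/W
k = L/(R·A) = 0.105/(0.0796×31.4)

k ≈ 0.042 W/(m·K)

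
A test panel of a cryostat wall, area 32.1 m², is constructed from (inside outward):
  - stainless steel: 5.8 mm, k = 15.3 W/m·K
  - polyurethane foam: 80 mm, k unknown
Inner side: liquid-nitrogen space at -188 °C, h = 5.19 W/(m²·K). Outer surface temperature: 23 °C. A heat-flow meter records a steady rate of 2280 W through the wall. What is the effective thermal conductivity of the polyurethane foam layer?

Treating each layer as a thermal resistance in series:
R_inner film = 1/(h_i·A) = 1/(5.19×32.1) = 0.006002 K/W
R_stainless steel = L/(kA) = 0.0058/(15.3×32.1) = 1.181×10^-5 K/W
Sum of known resistances R_other = 0.006014 K/W
Total R = ΔT/Q = 211/2280 = 0.09254 K/W
R_polyurethane foam = R_total − R_other = 0.08653 K/W
k = L/(R·A) = 0.08/(0.08653×32.1)

k ≈ 0.0288 W/(m·K)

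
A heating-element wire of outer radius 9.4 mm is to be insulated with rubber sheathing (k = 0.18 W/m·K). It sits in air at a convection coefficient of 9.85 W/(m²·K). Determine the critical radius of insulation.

r_cr ≈ 18.3 mm

For a cylinder r_cr = k/h = 0.18/9.85
r_cr = 18.3 mm; since the bare radius (9.4 mm) is below r_cr, adding a thin layer of insulation will *increase* heat loss.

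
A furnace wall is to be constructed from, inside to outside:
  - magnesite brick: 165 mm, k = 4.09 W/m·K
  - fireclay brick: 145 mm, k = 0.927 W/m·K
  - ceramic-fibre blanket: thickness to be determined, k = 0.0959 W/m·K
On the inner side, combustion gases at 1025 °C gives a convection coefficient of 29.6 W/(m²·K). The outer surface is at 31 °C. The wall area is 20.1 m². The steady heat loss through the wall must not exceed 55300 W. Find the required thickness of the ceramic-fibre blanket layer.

Model the wall as resistances in series:
R_inner film = 1/(h_i·A) = 1/(29.6×20.1) = 0.001681 K/W
R_magnesite brick = L/(kA) = 0.165/(4.09×20.1) = 0.002007 K/W
R_fireclay brick = L/(kA) = 0.145/(0.927×20.1) = 0.007782 K/W
Sum of the known resistances R_other = 0.01147 K/W
Required total resistance R_tot = ΔT/Q_allow = 994/55300 = 0.01797 K/W
R_ceramic-fibre blanket = R_tot − R_other = 0.006505 K/W
L = R·k·A = 0.006505×0.0959×20.1

L ≈ 12.5 mm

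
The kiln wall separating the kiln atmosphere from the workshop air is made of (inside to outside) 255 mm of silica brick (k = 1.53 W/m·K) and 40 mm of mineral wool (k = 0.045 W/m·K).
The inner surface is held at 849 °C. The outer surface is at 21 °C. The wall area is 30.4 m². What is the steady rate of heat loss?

Using the resistance-network approach (series):
R_silica brick = L/(kA) = 0.255/(1.53×30.4) = 0.005482 K/W
R_mineral wool = L/(kA) = 0.04/(0.045×30.4) = 0.02924 K/W
R_total = 0.03472 K/W
Q = ΔT / R_total = 828 / 0.03472

Q ≈ 23800 W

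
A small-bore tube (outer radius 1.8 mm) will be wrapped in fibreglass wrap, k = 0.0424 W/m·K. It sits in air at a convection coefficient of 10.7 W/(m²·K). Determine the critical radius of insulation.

For a cylinder r_cr = k/h = 0.0424/10.7
r_cr = 3.96 mm; since the bare radius (1.8 mm) is below r_cr, adding a thin layer of insulation will *increase* heat loss.

r_cr ≈ 3.96 mm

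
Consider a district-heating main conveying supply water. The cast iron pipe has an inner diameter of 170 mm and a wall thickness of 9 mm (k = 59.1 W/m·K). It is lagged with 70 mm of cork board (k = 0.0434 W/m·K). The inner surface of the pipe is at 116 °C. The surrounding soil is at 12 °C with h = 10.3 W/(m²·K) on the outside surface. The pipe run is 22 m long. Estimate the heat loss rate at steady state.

Per-layer cylindrical resistances, series-summed:
R_cast iron pipe wall = ln(94/85)/(2π×59.1×22) = 1.232×10^-5 K/W
R_cork board = ln(164/94)/(2π×0.0434×22) = 0.09277 K/W
R_outer film = 1/(h_o·2πr_oL) = 1/(10.3×2π×0.164×22) = 0.004283 K/W
R_total = 0.09707 K/W
Q = ΔT/R_total = 104/0.09707

Q ≈ 1070 W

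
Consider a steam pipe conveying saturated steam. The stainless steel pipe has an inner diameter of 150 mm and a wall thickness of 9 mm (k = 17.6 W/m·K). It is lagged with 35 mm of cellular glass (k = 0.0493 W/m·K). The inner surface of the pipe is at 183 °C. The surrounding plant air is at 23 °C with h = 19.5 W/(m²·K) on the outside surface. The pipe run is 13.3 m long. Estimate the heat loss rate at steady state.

Cylindrical conduction, so R = ln(r₂/r₁)/(2πkL) per layer, in series:
R_stainless steel pipe wall = ln(84/75)/(2π×17.6×13.3) = 7.705×10^-5 K/W
R_cellular glass = ln(119/84)/(2π×0.0493×13.3) = 0.08454 K/W
R_outer film = 1/(h_o·2πr_oL) = 1/(19.5×2π×0.119×13.3) = 0.005157 K/W
R_total = 0.08978 K/W
Q = ΔT/R_total = 160/0.08978

Q ≈ 1780 W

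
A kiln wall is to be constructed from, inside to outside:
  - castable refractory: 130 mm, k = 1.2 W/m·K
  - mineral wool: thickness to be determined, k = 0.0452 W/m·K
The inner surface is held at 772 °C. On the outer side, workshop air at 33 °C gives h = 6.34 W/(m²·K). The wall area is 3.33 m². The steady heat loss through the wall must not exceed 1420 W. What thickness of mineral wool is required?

Using the resistance-network approach (series):
R_castable refractory = L/(kA) = 0.13/(1.2×3.33) = 0.03253 K/W
R_outer film = 1/(h_o·A) = 1/(6.34×3.33) = 0.04737 K/W
Sum of the known resistances R_other = 0.0799 K/W
Required total resistance R_tot = ΔT/Q_allow = 739/1420 = 0.5204 K/W
R_mineral wool = R_tot − R_other = 0.4405 K/W
L = R·k·A = 0.4405×0.0452×3.33

L ≈ 66.3 mm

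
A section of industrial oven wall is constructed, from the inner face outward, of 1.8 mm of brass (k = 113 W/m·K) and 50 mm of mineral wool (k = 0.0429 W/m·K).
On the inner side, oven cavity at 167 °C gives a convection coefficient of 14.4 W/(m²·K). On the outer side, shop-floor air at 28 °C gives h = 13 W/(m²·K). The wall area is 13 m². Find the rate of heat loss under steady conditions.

Q ≈ 1380 W

Model the wall as resistances in series:
R_inner film = 1/(h_i·A) = 1/(14.4×13) = 0.005342 K/W
R_brass = L/(kA) = 0.0018/(113×13) = 1.225×10^-6 K/W
R_mineral wool = L/(kA) = 0.05/(0.0429×13) = 0.08965 K/W
R_outer film = 1/(h_o·A) = 1/(13×13) = 0.005917 K/W
R_total = 0.1009 K/W
Q = ΔT / R_total = 139 / 0.1009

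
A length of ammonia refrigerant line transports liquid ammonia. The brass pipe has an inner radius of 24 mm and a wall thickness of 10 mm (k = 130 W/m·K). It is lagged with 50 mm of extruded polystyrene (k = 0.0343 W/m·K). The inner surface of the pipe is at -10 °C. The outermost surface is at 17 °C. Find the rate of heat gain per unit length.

Cylindrical conduction, so R = ln(r₂/r₁)/(2πkL) per layer, in series:
R_brass pipe wall = ln(34/24)/(2π×130×1) = 4.264×10^-4 K/W
R_extruded polystyrene = ln(84/34)/(2π×0.0343×1) = 4.197 K/W
R_total = 4.197 K/W
Q = ΔT/R_total = 27/4.197

q′ ≈ 6.43 W/m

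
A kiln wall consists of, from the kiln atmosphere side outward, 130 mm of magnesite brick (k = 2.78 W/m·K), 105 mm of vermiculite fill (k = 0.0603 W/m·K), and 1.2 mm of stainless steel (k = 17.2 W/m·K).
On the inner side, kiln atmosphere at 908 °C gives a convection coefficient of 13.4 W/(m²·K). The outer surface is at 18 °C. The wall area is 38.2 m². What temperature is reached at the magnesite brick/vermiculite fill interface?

T ≈ 850 °C

Using the resistance-network approach (series):
R_inner film = 1/(h_i·A) = 1/(13.4×38.2) = 0.001954 K/W
R_magnesite brick = L/(kA) = 0.13/(2.78×38.2) = 0.001224 K/W
R_vermiculite fill = L/(kA) = 0.105/(0.0603×38.2) = 0.04558 K/W
R_stainless steel = L/(kA) = 0.0012/(17.2×38.2) = 1.826×10^-6 K/W
R_total = 0.04876 K/W;  Q = ΔT/R_total = 890/0.04876 = 18250 W
T_interface = T_inner − Q·ΣR(inner→interface) = 908 − 18300×0.003178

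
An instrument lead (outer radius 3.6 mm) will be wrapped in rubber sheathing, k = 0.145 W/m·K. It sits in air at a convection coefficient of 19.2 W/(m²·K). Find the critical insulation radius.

r_cr ≈ 7.55 mm

For a cylinder r_cr = k/h = 0.145/19.2
r_cr = 7.55 mm; since the bare radius (3.6 mm) is below r_cr, adding a thin layer of insulation will *increase* heat loss.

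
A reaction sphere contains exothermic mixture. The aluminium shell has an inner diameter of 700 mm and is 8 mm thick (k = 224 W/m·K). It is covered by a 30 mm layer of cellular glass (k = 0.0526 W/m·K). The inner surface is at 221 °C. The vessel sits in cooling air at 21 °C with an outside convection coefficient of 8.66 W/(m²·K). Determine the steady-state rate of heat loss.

For a spherical shell R = (1/r₁ − 1/r₂)/(4πk); film R = 1/(h·4πr²). In series:
R_aluminium shell = (1/0.35 − 1/0.358)/(4π×224) = 2.268×10^-5 K/W
R_cellular glass = (1/0.358 − 1/0.388)/(4π×0.0526) = 0.3267 K/W
R_outer film = 1/(h·4πr_o²) = 1/(8.66×4π×0.388²) = 0.06104 K/W
R_total = 0.3878 K/W
Q = ΔT/R_total = 200/0.3878

Q ≈ 516 W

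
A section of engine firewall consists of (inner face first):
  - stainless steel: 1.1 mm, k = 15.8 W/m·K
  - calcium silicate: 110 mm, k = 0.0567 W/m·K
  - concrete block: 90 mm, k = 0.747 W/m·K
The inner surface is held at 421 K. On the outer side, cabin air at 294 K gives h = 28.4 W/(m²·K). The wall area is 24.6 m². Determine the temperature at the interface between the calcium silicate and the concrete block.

T ≈ 303 K

Treating each layer as a thermal resistance in series:
R_stainless steel = L/(kA) = 0.0011/(15.8×24.6) = 2.83×10^-6 K/W
R_calcium silicate = L/(kA) = 0.11/(0.0567×24.6) = 0.07886 K/W
R_concrete block = L/(kA) = 0.09/(0.747×24.6) = 0.004898 K/W
R_outer film = 1/(h_o·A) = 1/(28.4×24.6) = 0.001431 K/W
R_total = 0.0852 K/W;  Q = ΔT/R_total = 127/0.0852 = 1491 W
T_interface = T_inner − Q·ΣR(inner→interface) = 421 − 1490×0.07887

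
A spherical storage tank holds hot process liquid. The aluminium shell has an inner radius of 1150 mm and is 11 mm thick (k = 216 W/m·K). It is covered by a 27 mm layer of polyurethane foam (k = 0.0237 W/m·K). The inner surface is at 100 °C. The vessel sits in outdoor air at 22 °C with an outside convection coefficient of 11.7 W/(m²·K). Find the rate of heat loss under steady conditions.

For a spherical shell R = (1/r₁ − 1/r₂)/(4πk); film R = 1/(h·4πr²). In series:
R_aluminium shell = (1/1.15 − 1/1.161)/(4π×216) = 3.035×10^-6 K/W
R_polyurethane foam = (1/1.161 − 1/1.188)/(4π×0.0237) = 0.06573 K/W
R_outer film = 1/(h·4πr_o²) = 1/(11.7×4π×1.188²) = 0.004819 K/W
R_total = 0.07055 K/W
Q = ΔT/R_total = 78/0.07055

Q ≈ 1110 W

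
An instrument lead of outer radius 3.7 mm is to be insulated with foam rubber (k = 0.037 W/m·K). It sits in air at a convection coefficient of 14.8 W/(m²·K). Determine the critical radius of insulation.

For a cylinder r_cr = k/h = 0.037/14.8
r_cr = 2.5 mm; since the bare radius (3.7 mm) is above r_cr, any added insulation will reduce heat loss.

r_cr ≈ 2.5 mm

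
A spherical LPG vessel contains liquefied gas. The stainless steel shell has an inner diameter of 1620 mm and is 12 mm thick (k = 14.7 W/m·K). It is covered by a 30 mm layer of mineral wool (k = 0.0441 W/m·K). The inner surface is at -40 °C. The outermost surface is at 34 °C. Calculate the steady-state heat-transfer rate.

Q ≈ 956 W

Spherical conduction: R = (1/r_in − 1/r_out)/(4πk) per layer; series-sum.
R_stainless steel shell = (1/0.81 − 1/0.822)/(4π×14.7) = 9.757×10^-5 K/W
R_mineral wool = (1/0.822 − 1/0.852)/(4π×0.0441) = 0.0773 K/W
R_total = 0.07739 K/W
Q = ΔT/R_total = 74/0.07739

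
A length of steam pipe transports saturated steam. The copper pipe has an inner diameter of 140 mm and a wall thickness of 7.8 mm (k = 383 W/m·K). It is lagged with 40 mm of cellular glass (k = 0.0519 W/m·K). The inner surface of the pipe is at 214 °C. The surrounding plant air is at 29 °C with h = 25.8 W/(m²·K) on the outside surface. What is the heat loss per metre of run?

Treating each annulus and film as a series resistance:
R_copper pipe wall = ln(77.8/70)/(2π×383×1) = 4.39×10^-5 K/W
R_cellular glass = ln(117.8/77.8)/(2π×0.0519×1) = 1.272 K/W
R_outer film = 1/(h_o·2πr_oL) = 1/(25.8×2π×0.1178×1) = 0.05237 K/W
R_total = 1.325 K/W
Q = ΔT/R_total = 185/1.325

q′ ≈ 140 W/m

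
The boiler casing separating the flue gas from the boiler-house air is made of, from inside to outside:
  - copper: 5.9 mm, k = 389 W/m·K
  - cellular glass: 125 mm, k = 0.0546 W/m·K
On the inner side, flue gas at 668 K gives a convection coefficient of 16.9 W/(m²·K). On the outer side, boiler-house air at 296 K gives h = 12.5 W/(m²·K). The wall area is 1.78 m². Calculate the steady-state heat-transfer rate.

Model the wall as resistances in series:
R_inner film = 1/(h_i·A) = 1/(16.9×1.78) = 0.03324 K/W
R_copper = L/(kA) = 0.0059/(389×1.78) = 8.521×10^-6 K/W
R_cellular glass = L/(kA) = 0.125/(0.0546×1.78) = 1.286 K/W
R_outer film = 1/(h_o·A) = 1/(12.5×1.78) = 0.04494 K/W
R_total = 1.364 K/W
Q = ΔT / R_total = 372 / 1.364

Q ≈ 273 W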